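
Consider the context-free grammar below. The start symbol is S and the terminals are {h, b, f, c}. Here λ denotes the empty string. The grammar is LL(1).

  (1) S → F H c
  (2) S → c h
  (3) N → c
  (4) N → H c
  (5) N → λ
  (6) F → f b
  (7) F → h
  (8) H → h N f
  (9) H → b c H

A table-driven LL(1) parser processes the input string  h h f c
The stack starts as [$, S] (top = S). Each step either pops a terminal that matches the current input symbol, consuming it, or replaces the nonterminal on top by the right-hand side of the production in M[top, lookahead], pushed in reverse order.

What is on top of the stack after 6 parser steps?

f

     Stack      Input      Action
  1  $ S        h h f c $  expand S → F H c
  2  $ c H F    h h f c $  expand F → h
  3  $ c H h    h h f c $  match h
  4  $ c H      h f c $    expand H → h N f
  5  $ c f N h  h f c $    match h
  6  $ c f N    f c $      expand N → λ
Stack after step 6: $ c f (top = f).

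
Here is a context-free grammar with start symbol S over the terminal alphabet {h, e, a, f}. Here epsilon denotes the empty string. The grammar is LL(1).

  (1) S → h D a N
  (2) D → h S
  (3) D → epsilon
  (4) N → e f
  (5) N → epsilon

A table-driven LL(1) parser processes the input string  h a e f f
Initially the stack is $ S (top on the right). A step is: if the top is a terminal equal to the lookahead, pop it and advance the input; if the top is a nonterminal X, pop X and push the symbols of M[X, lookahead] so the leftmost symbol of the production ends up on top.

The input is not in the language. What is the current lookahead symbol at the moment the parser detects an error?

f

step 1: stack=$ S  input=h a e f f $  — expand S → h D a N
step 2: stack=$ N a D h  input=h a e f f $  — match h
step 3: stack=$ N a D  input=a e f f $  — expand D → epsilon
step 4: stack=$ N a  input=a e f f $  — match a
step 5: stack=$ N  input=e f f $  — expand N → e f
step 6: stack=$ f e  input=e f f $  — match e
step 7: stack=$ f  input=f f $  — match f
step 8: stack=$  input=f $  — error: stack empty but input remains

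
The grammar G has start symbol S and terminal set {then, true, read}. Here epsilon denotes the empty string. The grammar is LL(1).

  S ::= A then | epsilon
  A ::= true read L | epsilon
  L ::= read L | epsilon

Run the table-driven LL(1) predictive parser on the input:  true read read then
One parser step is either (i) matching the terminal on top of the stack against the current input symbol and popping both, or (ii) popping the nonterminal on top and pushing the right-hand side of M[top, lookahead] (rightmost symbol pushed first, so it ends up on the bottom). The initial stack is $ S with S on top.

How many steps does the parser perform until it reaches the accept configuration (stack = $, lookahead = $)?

8

step 1: stack=$ S  input=true read read then $  — expand S ::= A then
step 2: stack=$ then A  input=true read read then $  — expand A ::= true read L
step 3: stack=$ then L read true  input=true read read then $  — match true
step 4: stack=$ then L read  input=read read then $  — match read
step 5: stack=$ then L  input=read then $  — expand L ::= read L
step 6: stack=$ then L read  input=read then $  — match read
step 7: stack=$ then L  input=then $  — expand L ::= epsilon
step 8: stack=$ then  input=then $  — match then
Accept reached after 8 steps.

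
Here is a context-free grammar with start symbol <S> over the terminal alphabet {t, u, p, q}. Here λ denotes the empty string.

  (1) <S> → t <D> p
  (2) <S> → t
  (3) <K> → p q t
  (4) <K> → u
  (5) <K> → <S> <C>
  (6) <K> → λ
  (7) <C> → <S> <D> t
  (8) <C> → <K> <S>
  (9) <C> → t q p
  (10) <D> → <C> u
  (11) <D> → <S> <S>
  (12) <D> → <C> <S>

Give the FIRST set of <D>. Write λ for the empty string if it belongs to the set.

FIRST(<S>): from <S>→t <D> p we get {t}; from <S>→t we get {t}. So FIRST(<S>) = {t}.
FIRST(<K>): from <K>→p q t we get {p}; from <K>→u we get {u}; from <K>→<S> <C> we get {t}; from <K>→λ we get {λ}. So FIRST(<K>) = {λ, p, t, u}.
FIRST(<C>): from <C>→<S> <D> t we get {t}; from <C>→<K> <S> we get {p, t, u}; from <C>→t q p we get {t}. So FIRST(<C>) = {p, t, u}.
FIRST(<D>): from <D>→<C> u we get {p, t, u}; from <D>→<S> <S> we get {t}; from <D>→<C> <S> we get {p, t, u}. So FIRST(<D>) = {p, t, u}.

{p, t, u}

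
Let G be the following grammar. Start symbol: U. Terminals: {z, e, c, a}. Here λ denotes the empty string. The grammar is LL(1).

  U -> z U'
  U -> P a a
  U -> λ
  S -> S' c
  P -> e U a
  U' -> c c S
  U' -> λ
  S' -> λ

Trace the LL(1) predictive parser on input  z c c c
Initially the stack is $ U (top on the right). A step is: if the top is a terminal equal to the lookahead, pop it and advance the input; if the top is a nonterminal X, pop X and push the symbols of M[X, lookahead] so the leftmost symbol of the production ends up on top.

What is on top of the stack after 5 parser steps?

     Stack    Input      Action
  1  $ U      z c c c $  expand U -> z U'
  2  $ U' z   z c c c $  match z
  3  $ U'     c c c $    expand U' -> c c S
  4  $ S c c  c c c $    match c
  5  $ S c    c c $      match c
Stack after step 5: $ S (top = S).

S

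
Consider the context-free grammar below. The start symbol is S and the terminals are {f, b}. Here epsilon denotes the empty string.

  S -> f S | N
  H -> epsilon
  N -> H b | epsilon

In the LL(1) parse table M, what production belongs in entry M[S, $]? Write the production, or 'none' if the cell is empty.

FIRST(H): from H->epsilon we get {epsilon}. So FIRST(H) = {epsilon}.
FIRST(N): from N->H b we get {b}; from N->epsilon we get {epsilon}. So FIRST(N) = {epsilon, b}.
FIRST(S): from S->f S we get {f}; from S->N we get {epsilon, b}. So FIRST(S) = {epsilon, b, f}.
FOLLOW(S) includes $ since S is the start symbol.
FOLLOW(S): in S->f S, the suffix after S is empty (adds nothing new). Thus FOLLOW(S) = {$}.
For S -> f S: FIRST(f S) = {f}, so it goes in M[S, t] for t ∈ {f}.
For S -> N: FIRST(N) = {epsilon, b}, so it goes in M[S, t] for t ∈ {b}; since epsilon ∈ FIRST, also for every t ∈ FOLLOW(S) = {$}.

S -> N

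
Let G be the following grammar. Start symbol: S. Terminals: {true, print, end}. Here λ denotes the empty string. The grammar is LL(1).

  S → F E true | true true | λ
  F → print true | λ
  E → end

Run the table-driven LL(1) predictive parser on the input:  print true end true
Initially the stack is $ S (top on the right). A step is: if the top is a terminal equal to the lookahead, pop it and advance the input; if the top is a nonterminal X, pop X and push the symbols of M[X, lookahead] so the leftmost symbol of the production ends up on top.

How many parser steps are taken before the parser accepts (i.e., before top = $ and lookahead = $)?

     Stack                Input                  Action
  1  $ S                  print true end true $  expand S → F E true
  2  $ true E F           print true end true $  expand F → print true
  3  $ true E true print  print true end true $  match print
  4  $ true E true        true end true $        match true
  5  $ true E             end true $             expand E → end
  6  $ true end           end true $             match end
  7  $ true               true $                 match true
Accept reached after 7 steps.

7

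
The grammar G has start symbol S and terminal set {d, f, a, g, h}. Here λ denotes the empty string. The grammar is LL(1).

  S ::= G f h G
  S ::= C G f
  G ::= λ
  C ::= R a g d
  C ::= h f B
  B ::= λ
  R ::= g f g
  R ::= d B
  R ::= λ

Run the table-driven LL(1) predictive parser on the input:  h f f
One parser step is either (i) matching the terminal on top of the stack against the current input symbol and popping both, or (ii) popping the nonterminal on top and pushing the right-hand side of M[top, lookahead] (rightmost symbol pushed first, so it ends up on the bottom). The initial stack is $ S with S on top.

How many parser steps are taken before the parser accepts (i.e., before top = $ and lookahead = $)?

step 1: stack=$ S  input=h f f $  — expand S ::= C G f
step 2: stack=$ f G C  input=h f f $  — expand C ::= h f B
step 3: stack=$ f G B f h  input=h f f $  — match h
step 4: stack=$ f G B f  input=f f $  — match f
step 5: stack=$ f G B  input=f $  — expand B ::= λ
step 6: stack=$ f G  input=f $  — expand G ::= λ
step 7: stack=$ f  input=f $  — match f
Accept reached after 7 steps.

7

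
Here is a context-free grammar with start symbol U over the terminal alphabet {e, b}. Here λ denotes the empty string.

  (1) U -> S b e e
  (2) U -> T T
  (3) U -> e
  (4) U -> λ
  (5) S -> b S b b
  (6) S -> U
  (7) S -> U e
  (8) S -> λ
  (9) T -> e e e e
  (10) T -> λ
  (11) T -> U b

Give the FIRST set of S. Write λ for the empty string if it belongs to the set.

FIRST(U): from U->S b e e we get {b, e}; from U->T T we get {λ, b, e}; from U->e we get {e}; from U->λ we get {λ}. So FIRST(U) = {λ, b, e}.
FIRST(S): from S->b S b b we get {b}; from S->U we get {λ, b, e}; from S->U e we get {b, e}; from S->λ we get {λ}. So FIRST(S) = {λ, b, e}.
FIRST(T): from T->e e e e we get {e}; from T->λ we get {λ}; from T->U b we get {b, e}. So FIRST(T) = {λ, b, e}.

{λ, b, e}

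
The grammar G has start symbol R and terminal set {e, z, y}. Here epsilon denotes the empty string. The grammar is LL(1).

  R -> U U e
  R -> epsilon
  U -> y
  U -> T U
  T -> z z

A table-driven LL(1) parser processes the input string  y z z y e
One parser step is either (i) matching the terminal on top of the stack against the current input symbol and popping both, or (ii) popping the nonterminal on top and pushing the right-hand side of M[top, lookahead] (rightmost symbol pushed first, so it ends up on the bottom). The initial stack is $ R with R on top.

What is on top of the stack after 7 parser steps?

     Stack      Input        Action
  1  $ R        y z z y e $  expand R -> U U e
  2  $ e U U    y z z y e $  expand U -> y
  3  $ e U y    y z z y e $  match y
  4  $ e U      z z y e $    expand U -> T U
  5  $ e U T    z z y e $    expand T -> z z
  6  $ e U z z  z z y e $    match z
  7  $ e U z    z y e $      match z
Stack after step 7: $ e U (top = U).

U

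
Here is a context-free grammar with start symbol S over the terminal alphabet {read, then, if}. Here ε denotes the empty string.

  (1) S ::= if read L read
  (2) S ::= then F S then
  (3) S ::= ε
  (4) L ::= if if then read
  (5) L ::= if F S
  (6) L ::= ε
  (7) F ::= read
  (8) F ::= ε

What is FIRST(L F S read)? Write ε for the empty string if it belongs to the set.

{if, read, then}

FIRST(S) = {ε, if, then}
FIRST(L) = {ε, if}
FIRST(F) = {ε, read}
FIRST(L F S read): take FIRST of each symbol in turn, carrying on past any symbol whose FIRST contains ε; result {if, read, then}.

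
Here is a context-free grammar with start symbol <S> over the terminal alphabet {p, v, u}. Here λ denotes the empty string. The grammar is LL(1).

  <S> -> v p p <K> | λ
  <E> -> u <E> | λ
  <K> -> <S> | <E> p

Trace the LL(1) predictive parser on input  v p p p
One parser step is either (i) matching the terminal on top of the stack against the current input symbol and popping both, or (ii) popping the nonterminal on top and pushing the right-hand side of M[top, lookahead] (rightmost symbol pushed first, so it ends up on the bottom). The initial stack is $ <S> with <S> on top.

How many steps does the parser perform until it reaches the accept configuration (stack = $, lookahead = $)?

step 1: stack=$ <S>  input=v p p p $  — expand <S> -> v p p <K>
step 2: stack=$ <K> p p v  input=v p p p $  — match v
step 3: stack=$ <K> p p  input=p p p $  — match p
step 4: stack=$ <K> p  input=p p $  — match p
step 5: stack=$ <K>  input=p $  — expand <K> -> <E> p
step 6: stack=$ p <E>  input=p $  — expand <E> -> λ
step 7: stack=$ p  input=p $  — match p
Accept reached after 7 steps.

7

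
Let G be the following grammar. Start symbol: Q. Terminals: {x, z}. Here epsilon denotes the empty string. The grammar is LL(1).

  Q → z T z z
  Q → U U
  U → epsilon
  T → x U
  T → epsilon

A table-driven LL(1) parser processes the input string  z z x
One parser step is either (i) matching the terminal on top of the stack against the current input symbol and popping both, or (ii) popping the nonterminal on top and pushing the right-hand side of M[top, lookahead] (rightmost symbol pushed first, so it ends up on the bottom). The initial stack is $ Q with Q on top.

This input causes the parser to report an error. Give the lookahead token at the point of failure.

x

step 1: stack=$ Q  input=z z x $  — expand Q → z T z z
step 2: stack=$ z z T z  input=z z x $  — match z
step 3: stack=$ z z T  input=z x $  — expand T → epsilon
step 4: stack=$ z z  input=z x $  — match z
step 5: stack=$ z  input=x $  — error: top is terminal z but lookahead is x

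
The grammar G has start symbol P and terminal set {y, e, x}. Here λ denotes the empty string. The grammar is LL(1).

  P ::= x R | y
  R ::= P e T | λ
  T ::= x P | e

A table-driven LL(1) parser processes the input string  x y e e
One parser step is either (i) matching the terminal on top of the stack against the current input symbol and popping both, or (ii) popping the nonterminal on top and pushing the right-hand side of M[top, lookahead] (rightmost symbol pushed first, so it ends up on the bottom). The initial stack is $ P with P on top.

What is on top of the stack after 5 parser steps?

e

step 1: stack=$ P  input=x y e e $  — expand P ::= x R
step 2: stack=$ R x  input=x y e e $  — match x
step 3: stack=$ R  input=y e e $  — expand R ::= P e T
step 4: stack=$ T e P  input=y e e $  — expand P ::= y
step 5: stack=$ T e y  input=y e e $  — match y
Stack after step 5: $ T e (top = e).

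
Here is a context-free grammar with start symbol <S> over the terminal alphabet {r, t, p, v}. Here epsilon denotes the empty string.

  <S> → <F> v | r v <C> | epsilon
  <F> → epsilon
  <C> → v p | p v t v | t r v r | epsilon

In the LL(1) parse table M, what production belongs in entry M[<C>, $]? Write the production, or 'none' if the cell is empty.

<C> → epsilon

FIRST(<F>) = {epsilon}
FIRST(<C>) = {epsilon, p, t, v}
FIRST(<S>) = {epsilon, r, v}  (via <F> v)
FOLLOW(<S>) includes $ since <S> is the start symbol.
FOLLOW(<S>): <S> appears on no right-hand side. Thus FOLLOW(<S>) = {$}.
FOLLOW(<C>): in <S>→r v <C>, the suffix after <C> is empty, so FOLLOW(<C>) ⊇ FOLLOW(<S>) = {$}. Thus FOLLOW(<C>) = {$}.
For <C> → v p: FIRST(v p) = {v}, so it goes in M[<C>, t] for t ∈ {v}.
For <C> → p v t v: FIRST(p v t v) = {p}, so it goes in M[<C>, t] for t ∈ {p}.
For <C> → t r v r: FIRST(t r v r) = {t}, so it goes in M[<C>, t] for t ∈ {t}.
For <C> → epsilon: FIRST(epsilon) = {epsilon}, so it goes in M[<C>, t] for t ∈ {}; since epsilon ∈ FIRST, also for every t ∈ FOLLOW(<C>) = {$}.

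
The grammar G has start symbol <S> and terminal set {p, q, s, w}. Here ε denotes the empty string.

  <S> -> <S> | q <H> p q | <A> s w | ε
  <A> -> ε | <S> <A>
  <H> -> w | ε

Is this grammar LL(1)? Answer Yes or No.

No

FIRST(<S>) = {ε, q, s}
FIRST(<A>) = {ε, q, s}
FIRST(<H>) = {ε, w}
FOLLOW(<S>) = {$, q, s}
FOLLOW(<A>) = {s}
FOLLOW(<H>) = {p}
Cell M[<A>, s] receives both <A> -> ε and <A> -> <S> <A> — the grammar is not LL(1).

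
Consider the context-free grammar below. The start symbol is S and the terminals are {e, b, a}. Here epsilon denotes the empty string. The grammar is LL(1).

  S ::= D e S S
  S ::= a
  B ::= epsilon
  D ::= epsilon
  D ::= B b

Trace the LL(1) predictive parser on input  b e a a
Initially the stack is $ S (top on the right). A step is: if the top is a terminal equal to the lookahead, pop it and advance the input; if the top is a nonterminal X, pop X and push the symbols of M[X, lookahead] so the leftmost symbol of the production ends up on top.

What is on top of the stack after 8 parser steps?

a

     Stack        Input      Action
  1  $ S          b e a a $  expand S ::= D e S S
  2  $ S S e D    b e a a $  expand D ::= B b
  3  $ S S e b B  b e a a $  expand B ::= epsilon
  4  $ S S e b    b e a a $  match b
  5  $ S S e      e a a $    match e
  6  $ S S        a a $      expand S ::= a
  7  $ S a        a a $      match a
  8  $ S          a $        expand S ::= a
Stack after step 8: $ a (top = a).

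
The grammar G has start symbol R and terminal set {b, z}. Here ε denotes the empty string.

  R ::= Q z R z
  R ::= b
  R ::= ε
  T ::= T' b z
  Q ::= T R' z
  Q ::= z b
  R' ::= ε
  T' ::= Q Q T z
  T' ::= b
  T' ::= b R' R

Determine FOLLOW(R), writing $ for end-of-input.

{$, b, z}

FIRST(R'): from R'::=ε we get {ε}. So FIRST(R') = {ε}.
FIRST(R): from R::=Q z R z we get {b, z}; from R::=b we get {b}; from R::=ε we get {ε}. So FIRST(R) = {ε, b, z}.
FIRST(T): from T::=T' b z we get {b, z}. So FIRST(T) = {b, z}.
FIRST(Q): from Q::=T R' z we get {b, z}; from Q::=z b we get {z}. So FIRST(Q) = {b, z}.
FIRST(T'): from T'::=Q Q T z we get {b, z}; from T'::=b we get {b}; from T'::=b R' R we get {b}. So FIRST(T') = {b, z}.
FOLLOW(R) includes $ since R is the start symbol.
FOLLOW(T): in Q::=T R' z, T is followed by R' z with FIRST {z}; in T'::=Q Q T z, T is followed by z with FIRST {z}. Thus FOLLOW(T) = {z}.
FOLLOW(Q): in R::=Q z R z, Q is followed by z R z with FIRST {z}; in T'::=Q Q T z (occurrence 1), Q is followed by Q T z with FIRST {b, z}; in T'::=Q Q T z (occurrence 2), Q is followed by T z with FIRST {b, z}. Thus FOLLOW(Q) = {b, z}.
FOLLOW(T'): in T::=T' b z, T' is followed by b z with FIRST {b}. Thus FOLLOW(T') = {b}.
FOLLOW(R): in R::=Q z R z, R is followed by z with FIRST {z}; in T'::=b R' R, the suffix after R is empty, so FOLLOW(R) ⊇ FOLLOW(T') = {b}. Thus FOLLOW(R) = {$, b, z}.
FOLLOW(R'): in Q::=T R' z, R' is followed by z with FIRST {z}; in T'::=b R' R, R' is followed by R with FIRST {ε, b, z}; in T'::=b R' R, the suffix after R' is nullable, so FOLLOW(R') ⊇ FOLLOW(T') = {b}. Thus FOLLOW(R') = {b, z}.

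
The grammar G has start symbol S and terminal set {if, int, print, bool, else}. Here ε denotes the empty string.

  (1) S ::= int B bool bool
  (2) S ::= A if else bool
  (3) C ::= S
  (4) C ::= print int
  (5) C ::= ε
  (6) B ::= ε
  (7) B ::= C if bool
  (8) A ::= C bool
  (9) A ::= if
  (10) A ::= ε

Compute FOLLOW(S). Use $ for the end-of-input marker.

FIRST(S): from S::=int B bool bool we get {int}; from S::=A if else bool we get {bool, if, int, print}. So FIRST(S) = {bool, if, int, print}.
FIRST(C): from C::=S we get {bool, if, int, print}; from C::=print int we get {print}; from C::=ε we get {ε}. So FIRST(C) = {ε, bool, if, int, print}.
FIRST(B): from B::=ε we get {ε}; from B::=C if bool we get {bool, if, int, print}. So FIRST(B) = {ε, bool, if, int, print}.
FIRST(A): from A::=C bool we get {bool, if, int, print}; from A::=if we get {if}; from A::=ε we get {ε}. So FIRST(A) = {ε, bool, if, int, print}.
FOLLOW(S) includes $ since S is the start symbol.
FOLLOW(C): in B::=C if bool, C is followed by if bool with FIRST {if}; in A::=C bool, C is followed by bool with FIRST {bool}. Thus FOLLOW(C) = {bool, if}.
FOLLOW(S): in C::=S, the suffix after S is empty, so FOLLOW(S) ⊇ FOLLOW(C) = {bool, if}. Thus FOLLOW(S) = {$, bool, if}.
FOLLOW(B): in S::=int B bool bool, B is followed by bool bool with FIRST {bool}. Thus FOLLOW(B) = {bool}.
FOLLOW(A): in S::=A if else bool, A is followed by if else bool with FIRST {if}. Thus FOLLOW(A) = {if}.

{$, bool, if}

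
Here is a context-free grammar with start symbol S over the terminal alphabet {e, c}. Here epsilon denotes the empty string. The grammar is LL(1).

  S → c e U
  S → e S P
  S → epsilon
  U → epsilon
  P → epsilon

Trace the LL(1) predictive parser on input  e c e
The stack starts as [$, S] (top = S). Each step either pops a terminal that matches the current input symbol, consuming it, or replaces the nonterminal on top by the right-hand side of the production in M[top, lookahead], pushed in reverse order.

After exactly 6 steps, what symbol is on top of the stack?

P

step 1: stack=$ S  input=e c e $  — expand S → e S P
step 2: stack=$ P S e  input=e c e $  — match e
step 3: stack=$ P S  input=c e $  — expand S → c e U
step 4: stack=$ P U e c  input=c e $  — match c
step 5: stack=$ P U e  input=e $  — match e
step 6: stack=$ P U  input=$  — expand U → epsilon
Stack after step 6: $ P (top = P).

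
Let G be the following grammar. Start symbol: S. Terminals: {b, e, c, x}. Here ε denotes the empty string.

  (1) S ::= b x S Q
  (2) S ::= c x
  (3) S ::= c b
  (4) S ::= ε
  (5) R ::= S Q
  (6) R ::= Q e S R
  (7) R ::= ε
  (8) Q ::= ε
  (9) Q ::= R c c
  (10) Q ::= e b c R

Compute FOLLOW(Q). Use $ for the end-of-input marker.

{$, b, c, e}

FIRST(S): from S::=b x S Q we get {b}; from S::=c x we get {c}; from S::=c b we get {c}; from S::=ε we get {ε}. So FIRST(S) = {ε, b, c}.
FIRST(R): from R::=S Q we get {ε, b, c, e}; from R::=Q e S R we get {b, c, e}; from R::=ε we get {ε}. So FIRST(R) = {ε, b, c, e}.
FIRST(Q): from Q::=ε we get {ε}; from Q::=R c c we get {b, c, e}; from Q::=e b c R we get {e}. So FIRST(Q) = {ε, b, c, e}.
FOLLOW(S) includes $ since S is the start symbol.
FOLLOW(S): in S::=b x S Q, S is followed by Q with FIRST {ε, b, c, e}; in S::=b x S Q, the suffix after S is nullable (adds nothing new); in R::=S Q, S is followed by Q with FIRST {ε, b, c, e}; in R::=S Q, the suffix after S is nullable, so FOLLOW(S) ⊇ FOLLOW(R) = {$, b, c, e}; in R::=Q e S R, S is followed by R with FIRST {ε, b, c, e}; in R::=Q e S R, the suffix after S is nullable, so FOLLOW(S) ⊇ FOLLOW(R) = {$, b, c, e}. Thus FOLLOW(S) = {$, b, c, e}.
FOLLOW(R): in R::=Q e S R, the suffix after R is empty (adds nothing new); in Q::=R c c, R is followed by c c with FIRST {c}; in Q::=e b c R, the suffix after R is empty, so FOLLOW(R) ⊇ FOLLOW(Q) = {$, b, c, e}. Thus FOLLOW(R) = {$, b, c, e}.
FOLLOW(Q): in S::=b x S Q, the suffix after Q is empty, so FOLLOW(Q) ⊇ FOLLOW(S) = {$, b, c, e}; in R::=S Q, the suffix after Q is empty, so FOLLOW(Q) ⊇ FOLLOW(R) = {$, b, c, e}; in R::=Q e S R, Q is followed by e S R with FIRST {e}. Thus FOLLOW(Q) = {$, b, c, e}.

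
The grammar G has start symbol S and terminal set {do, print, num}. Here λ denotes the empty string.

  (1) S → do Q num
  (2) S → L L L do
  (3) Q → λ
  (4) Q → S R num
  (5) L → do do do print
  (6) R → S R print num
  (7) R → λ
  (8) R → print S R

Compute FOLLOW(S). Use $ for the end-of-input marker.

FIRST(L) = {do}
FIRST(S) = {do}  (via L L L do)
FIRST(Q) = {λ, do}  (via S R num)
FIRST(R) = {λ, do, print}  (via S R print num)
FOLLOW(S) includes $ since S is the start symbol.
FOLLOW(Q): in S→do Q num, Q is followed by num with FIRST {num}. Thus FOLLOW(Q) = {num}.
FOLLOW(L): in S→L L L do (occurrence 1), L is followed by L L do with FIRST {do}; in S→L L L do (occurrence 2), L is followed by L do with FIRST {do}; in S→L L L do (occurrence 3), L is followed by do with FIRST {do}. Thus FOLLOW(L) = {do}.
FOLLOW(R): in Q→S R num, R is followed by num with FIRST {num}; in R→S R print num, R is followed by print num with FIRST {print}; in R→print S R, the suffix after R is empty (adds nothing new). Thus FOLLOW(R) = {num, print}.
FOLLOW(S): in Q→S R num, S is followed by R num with FIRST {do, num, print}; in R→S R print num, S is followed by R print num with FIRST {do, print}; in R→print S R, S is followed by R with FIRST {λ, do, print}; in R→print S R, the suffix after S is nullable, so FOLLOW(S) ⊇ FOLLOW(R) = {num, print}. Thus FOLLOW(S) = {$, do, num, print}.

{$, do, num, print}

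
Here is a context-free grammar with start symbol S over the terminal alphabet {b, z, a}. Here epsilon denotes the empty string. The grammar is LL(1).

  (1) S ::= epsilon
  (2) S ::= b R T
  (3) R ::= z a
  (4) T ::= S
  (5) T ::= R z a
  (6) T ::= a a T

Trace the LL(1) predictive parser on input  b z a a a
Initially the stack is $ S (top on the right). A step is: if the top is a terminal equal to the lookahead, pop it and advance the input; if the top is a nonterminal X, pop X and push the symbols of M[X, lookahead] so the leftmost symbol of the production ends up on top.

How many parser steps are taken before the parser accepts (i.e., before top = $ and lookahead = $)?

step 1: stack=$ S  input=b z a a a $  — expand S ::= b R T
step 2: stack=$ T R b  input=b z a a a $  — match b
step 3: stack=$ T R  input=z a a a $  — expand R ::= z a
step 4: stack=$ T a z  input=z a a a $  — match z
step 5: stack=$ T a  input=a a a $  — match a
step 6: stack=$ T  input=a a $  — expand T ::= a a T
step 7: stack=$ T a a  input=a a $  — match a
step 8: stack=$ T a  input=a $  — match a
step 9: stack=$ T  input=$  — expand T ::= S
step 10: stack=$ S  input=$  — expand S ::= epsilon
Accept reached after 10 steps.

10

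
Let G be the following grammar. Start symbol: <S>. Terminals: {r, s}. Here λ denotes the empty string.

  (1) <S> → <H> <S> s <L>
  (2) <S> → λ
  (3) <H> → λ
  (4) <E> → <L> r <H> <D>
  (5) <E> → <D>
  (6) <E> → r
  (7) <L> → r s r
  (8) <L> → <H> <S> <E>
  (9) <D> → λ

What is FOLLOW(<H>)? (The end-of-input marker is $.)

FIRST(<H>) = {λ}
FIRST(<D>) = {λ}
FIRST(<S>) = {λ, s}  (via <H> <S> s <L>)
FIRST(<E>) = {λ, r, s}  (via <L> r <H> <D>, <D>)
FIRST(<L>) = {λ, r, s}  (via <H> <S> <E>)
FOLLOW(<S>) includes $ since <S> is the start symbol.
FOLLOW(<S>): in <S>→<H> <S> s <L>, <S> is followed by s <L> with FIRST {s}; in <L>→<H> <S> <E>, <S> is followed by <E> with FIRST {λ, r, s}; in <L>→<H> <S> <E>, the suffix after <S> is nullable, so FOLLOW(<S>) ⊇ FOLLOW(<L>) = {$, r, s}. Thus FOLLOW(<S>) = {$, r, s}.
FOLLOW(<L>): in <S>→<H> <S> s <L>, the suffix after <L> is empty, so FOLLOW(<L>) ⊇ FOLLOW(<S>) = {$, r, s}; in <E>→<L> r <H> <D>, <L> is followed by r <H> <D> with FIRST {r}. Thus FOLLOW(<L>) = {$, r, s}.
FOLLOW(<E>): in <L>→<H> <S> <E>, the suffix after <E> is empty, so FOLLOW(<E>) ⊇ FOLLOW(<L>) = {$, r, s}. Thus FOLLOW(<E>) = {$, r, s}.
FOLLOW(<H>): in <S>→<H> <S> s <L>, <H> is followed by <S> s <L> with FIRST {s}; in <E>→<L> r <H> <D>, <H> is followed by <D> with FIRST {λ}; in <E>→<L> r <H> <D>, the suffix after <H> is nullable, so FOLLOW(<H>) ⊇ FOLLOW(<E>) = {$, r, s}; in <L>→<H> <S> <E>, <H> is followed by <S> <E> with FIRST {λ, r, s}; in <L>→<H> <S> <E>, the suffix after <H> is nullable, so FOLLOW(<H>) ⊇ FOLLOW(<L>) = {$, r, s}. Thus FOLLOW(<H>) = {$, r, s}.
FOLLOW(<D>): in <E>→<L> r <H> <D>, the suffix after <D> is empty, so FOLLOW(<D>) ⊇ FOLLOW(<E>) = {$, r, s}; in <E>→<D>, the suffix after <D> is empty, so FOLLOW(<D>) ⊇ FOLLOW(<E>) = {$, r, s}. Thus FOLLOW(<D>) = {$, r, s}.

{$, r, s}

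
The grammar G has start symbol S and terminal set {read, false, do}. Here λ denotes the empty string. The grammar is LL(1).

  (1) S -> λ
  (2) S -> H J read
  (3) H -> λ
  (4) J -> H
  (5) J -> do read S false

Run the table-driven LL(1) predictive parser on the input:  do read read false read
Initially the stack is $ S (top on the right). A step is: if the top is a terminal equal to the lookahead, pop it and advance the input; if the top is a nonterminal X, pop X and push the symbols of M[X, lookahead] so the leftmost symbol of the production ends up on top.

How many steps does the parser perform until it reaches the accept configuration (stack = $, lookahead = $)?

12

      Stack                   Input                      Action
   1  $ S                     do read read false read $  expand S -> H J read
   2  $ read J H              do read read false read $  expand H -> λ
   3  $ read J                do read read false read $  expand J -> do read S false
   4  $ read false S read do  do read read false read $  match do
   5  $ read false S read     read read false read $     match read
   6  $ read false S          read false read $          expand S -> H J read
   7  $ read false read J H   read false read $          expand H -> λ
   8  $ read false read J     read false read $          expand J -> H
   9  $ read false read H     read false read $          expand H -> λ
  10  $ read false read       read false read $          match read
  11  $ read false            false read $               match false
  12  $ read                  read $                     match read
Accept reached after 12 steps.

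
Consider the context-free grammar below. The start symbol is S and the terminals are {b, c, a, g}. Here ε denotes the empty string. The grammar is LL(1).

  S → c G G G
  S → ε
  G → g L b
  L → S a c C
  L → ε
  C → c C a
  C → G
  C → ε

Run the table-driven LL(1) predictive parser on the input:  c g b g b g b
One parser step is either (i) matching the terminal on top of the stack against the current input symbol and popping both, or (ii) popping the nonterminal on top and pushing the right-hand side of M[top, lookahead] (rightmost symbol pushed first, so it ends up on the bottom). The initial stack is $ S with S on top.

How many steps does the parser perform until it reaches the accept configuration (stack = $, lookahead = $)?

14

step 1: stack=$ S  input=c g b g b g b $  — expand S → c G G G
step 2: stack=$ G G G c  input=c g b g b g b $  — match c
step 3: stack=$ G G G  input=g b g b g b $  — expand G → g L b
step 4: stack=$ G G b L g  input=g b g b g b $  — match g
step 5: stack=$ G G b L  input=b g b g b $  — expand L → ε
step 6: stack=$ G G b  input=b g b g b $  — match b
step 7: stack=$ G G  input=g b g b $  — expand G → g L b
step 8: stack=$ G b L g  input=g b g b $  — match g
step 9: stack=$ G b L  input=b g b $  — expand L → ε
step 10: stack=$ G b  input=b g b $  — match b
step 11: stack=$ G  input=g b $  — expand G → g L b
step 12: stack=$ b L g  input=g b $  — match g
step 13: stack=$ b L  input=b $  — expand L → ε
step 14: stack=$ b  input=b $  — match b
Accept reached after 14 steps.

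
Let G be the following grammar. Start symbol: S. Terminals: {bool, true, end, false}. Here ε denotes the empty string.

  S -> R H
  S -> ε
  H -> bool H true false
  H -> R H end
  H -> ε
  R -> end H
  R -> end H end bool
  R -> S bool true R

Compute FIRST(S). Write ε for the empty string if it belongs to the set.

{ε, bool, end}

FIRST(S): from S->R H we get {bool, end}; from S->ε we get {ε}. So FIRST(S) = {ε, bool, end}.
FIRST(R): from R->end H we get {end}; from R->end H end bool we get {end}; from R->S bool true R we get {bool, end}. So FIRST(R) = {bool, end}.
FIRST(H): from H->bool H true false we get {bool}; from H->R H end we get {bool, end}; from H->ε we get {ε}. So FIRST(H) = {ε, bool, end}.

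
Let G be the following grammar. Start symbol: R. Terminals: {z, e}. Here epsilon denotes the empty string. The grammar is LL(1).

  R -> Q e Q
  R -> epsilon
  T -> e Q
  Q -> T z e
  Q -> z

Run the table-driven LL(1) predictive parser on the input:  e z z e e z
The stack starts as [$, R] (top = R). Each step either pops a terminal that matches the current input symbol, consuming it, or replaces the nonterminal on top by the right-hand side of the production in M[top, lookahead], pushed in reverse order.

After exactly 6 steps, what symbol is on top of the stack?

     Stack          Input          Action
  1  $ R            e z z e e z $  expand R -> Q e Q
  2  $ Q e Q        e z z e e z $  expand Q -> T z e
  3  $ Q e e z T    e z z e e z $  expand T -> e Q
  4  $ Q e e z Q e  e z z e e z $  match e
  5  $ Q e e z Q    z z e e z $    expand Q -> z
  6  $ Q e e z z    z z e e z $    match z
Stack after step 6: $ Q e e z (top = z).

z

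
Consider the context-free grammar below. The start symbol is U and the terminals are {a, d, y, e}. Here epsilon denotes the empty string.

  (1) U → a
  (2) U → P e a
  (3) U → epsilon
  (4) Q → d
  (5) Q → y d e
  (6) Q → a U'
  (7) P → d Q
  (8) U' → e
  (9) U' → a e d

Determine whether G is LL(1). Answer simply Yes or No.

FIRST(U) = {epsilon, a, d}
FIRST(Q) = {a, d, y}
FIRST(P) = {d}
FIRST(U') = {a, e}
FOLLOW(U) = {$}
FOLLOW(Q) = {e}
FOLLOW(P) = {e}
FOLLOW(U') = {e}
Each cell of M receives at most one production.

Yes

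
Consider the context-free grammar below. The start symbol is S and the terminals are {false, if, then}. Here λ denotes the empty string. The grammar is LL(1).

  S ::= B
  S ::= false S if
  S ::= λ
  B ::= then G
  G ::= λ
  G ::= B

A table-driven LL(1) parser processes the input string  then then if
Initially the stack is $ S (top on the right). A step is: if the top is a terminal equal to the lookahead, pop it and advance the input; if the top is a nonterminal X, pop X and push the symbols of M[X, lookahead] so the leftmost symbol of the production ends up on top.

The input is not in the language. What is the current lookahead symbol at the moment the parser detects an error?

if

step 1: stack=$ S  input=then then if $  — expand S ::= B
step 2: stack=$ B  input=then then if $  — expand B ::= then G
step 3: stack=$ G then  input=then then if $  — match then
step 4: stack=$ G  input=then if $  — expand G ::= B
step 5: stack=$ B  input=then if $  — expand B ::= then G
step 6: stack=$ G then  input=then if $  — match then
step 7: stack=$ G  input=if $  — expand G ::= λ
step 8: stack=$  input=if $  — error: stack empty but input remains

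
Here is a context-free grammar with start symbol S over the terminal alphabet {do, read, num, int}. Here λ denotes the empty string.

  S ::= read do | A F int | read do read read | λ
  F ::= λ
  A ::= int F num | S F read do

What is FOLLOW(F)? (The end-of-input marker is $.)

{int, num, read}

FIRST(F): from F::=λ we get {λ}. So FIRST(F) = {λ}.
FIRST(S): from S::=read do we get {read}; from S::=A F int we get {int, read}; from S::=read do read read we get {read}; from S::=λ we get {λ}. So FIRST(S) = {λ, int, read}.
FIRST(A): from A::=int F num we get {int}; from A::=S F read do we get {int, read}. So FIRST(A) = {int, read}.
FOLLOW(S) includes $ since S is the start symbol.
FOLLOW(S): in A::=S F read do, S is followed by F read do with FIRST {read}. Thus FOLLOW(S) = {$, read}.
FOLLOW(F): in S::=A F int, F is followed by int with FIRST {int}; in A::=int F num, F is followed by num with FIRST {num}; in A::=S F read do, F is followed by read do with FIRST {read}. Thus FOLLOW(F) = {int, num, read}.
FOLLOW(A): in S::=A F int, A is followed by F int with FIRST {int}. Thus FOLLOW(A) = {int}.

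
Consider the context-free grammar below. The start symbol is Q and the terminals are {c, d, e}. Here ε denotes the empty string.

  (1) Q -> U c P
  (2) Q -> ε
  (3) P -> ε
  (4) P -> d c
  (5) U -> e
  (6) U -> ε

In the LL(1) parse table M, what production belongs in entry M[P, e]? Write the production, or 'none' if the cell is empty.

FIRST(P): from P->ε we get {ε}; from P->d c we get {d}. So FIRST(P) = {ε, d}.
FIRST(U): from U->e we get {e}; from U->ε we get {ε}. So FIRST(U) = {ε, e}.
FIRST(Q): from Q->U c P we get {c, e}; from Q->ε we get {ε}. So FIRST(Q) = {ε, c, e}.
FOLLOW(Q) includes $ since Q is the start symbol.
FOLLOW(Q): Q appears on no right-hand side. Thus FOLLOW(Q) = {$}.
FOLLOW(P): in Q->U c P, the suffix after P is empty, so FOLLOW(P) ⊇ FOLLOW(Q) = {$}. Thus FOLLOW(P) = {$}.
For P -> ε: FIRST(ε) = {ε}, so it goes in M[P, t] for t ∈ {}; since ε ∈ FIRST, also for every t ∈ FOLLOW(P) = {$}.
For P -> d c: FIRST(d c) = {d}, so it goes in M[P, t] for t ∈ {d}.
None of these place a production in M[P, e].

none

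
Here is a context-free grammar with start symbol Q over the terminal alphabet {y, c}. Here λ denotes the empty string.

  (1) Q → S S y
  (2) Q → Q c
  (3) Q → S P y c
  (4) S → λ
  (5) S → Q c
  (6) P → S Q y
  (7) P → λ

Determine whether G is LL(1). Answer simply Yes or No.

FIRST(Q) = {y}
FIRST(S) = {λ, y}
FIRST(P) = {λ, y}
FOLLOW(Q) = {$, c, y}
FOLLOW(S) = {y}
FOLLOW(P) = {y}
Cell M[P, y] receives both P → S Q y and P → λ — the grammar is not LL(1).

No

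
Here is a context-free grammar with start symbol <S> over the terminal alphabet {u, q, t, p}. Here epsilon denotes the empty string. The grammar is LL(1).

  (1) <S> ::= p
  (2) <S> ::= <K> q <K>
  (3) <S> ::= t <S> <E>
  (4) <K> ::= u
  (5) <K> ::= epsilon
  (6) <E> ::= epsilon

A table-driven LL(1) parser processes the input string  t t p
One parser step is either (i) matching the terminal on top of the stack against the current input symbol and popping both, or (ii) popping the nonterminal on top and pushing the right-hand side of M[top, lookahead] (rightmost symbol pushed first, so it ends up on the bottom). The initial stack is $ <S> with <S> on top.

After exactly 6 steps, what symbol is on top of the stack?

step 1: stack=$ <S>  input=t t p $  — expand <S> ::= t <S> <E>
step 2: stack=$ <E> <S> t  input=t t p $  — match t
step 3: stack=$ <E> <S>  input=t p $  — expand <S> ::= t <S> <E>
step 4: stack=$ <E> <E> <S> t  input=t p $  — match t
step 5: stack=$ <E> <E> <S>  input=p $  — expand <S> ::= p
step 6: stack=$ <E> <E> p  input=p $  — match p
Stack after step 6: $ <E> <E> (top = <E>).

<E>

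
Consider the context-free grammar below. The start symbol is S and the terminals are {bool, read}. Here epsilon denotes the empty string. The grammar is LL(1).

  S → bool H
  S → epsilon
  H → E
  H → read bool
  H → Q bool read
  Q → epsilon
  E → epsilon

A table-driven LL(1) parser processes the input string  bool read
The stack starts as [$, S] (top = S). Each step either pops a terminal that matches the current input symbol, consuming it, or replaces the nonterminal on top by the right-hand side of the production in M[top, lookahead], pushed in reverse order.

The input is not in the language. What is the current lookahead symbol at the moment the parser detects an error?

$

     Stack        Input        Action
  1  $ S          bool read $  expand S → bool H
  2  $ H bool     bool read $  match bool
  3  $ H          read $       expand H → read bool
  4  $ bool read  read $       match read
  5  $ bool       $            error: top is terminal bool but lookahead is $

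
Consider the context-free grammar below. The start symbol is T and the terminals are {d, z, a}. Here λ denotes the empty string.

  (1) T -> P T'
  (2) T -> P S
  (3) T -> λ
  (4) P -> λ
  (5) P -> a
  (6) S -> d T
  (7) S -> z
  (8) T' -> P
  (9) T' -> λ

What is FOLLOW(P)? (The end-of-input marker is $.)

FIRST(P) = {λ, a}
FIRST(S) = {d, z}
FIRST(T') = {λ, a}  (via P)
FIRST(T) = {λ, a, d, z}  (via P T', P S)
FOLLOW(T) includes $ since T is the start symbol.
FOLLOW(T): in S->d T, the suffix after T is empty, so FOLLOW(T) ⊇ FOLLOW(S) = {$}. Thus FOLLOW(T) = {$}.
FOLLOW(S): in T->P S, the suffix after S is empty, so FOLLOW(S) ⊇ FOLLOW(T) = {$}. Thus FOLLOW(S) = {$}.
FOLLOW(T'): in T->P T', the suffix after T' is empty, so FOLLOW(T') ⊇ FOLLOW(T) = {$}. Thus FOLLOW(T') = {$}.
FOLLOW(P): in T->P T', P is followed by T' with FIRST {λ, a}; in T->P T', the suffix after P is nullable, so FOLLOW(P) ⊇ FOLLOW(T) = {$}; in T->P S, P is followed by S with FIRST {d, z}; in T'->P, the suffix after P is empty, so FOLLOW(P) ⊇ FOLLOW(T') = {$}. Thus FOLLOW(P) = {$, a, d, z}.

{$, a, d, z}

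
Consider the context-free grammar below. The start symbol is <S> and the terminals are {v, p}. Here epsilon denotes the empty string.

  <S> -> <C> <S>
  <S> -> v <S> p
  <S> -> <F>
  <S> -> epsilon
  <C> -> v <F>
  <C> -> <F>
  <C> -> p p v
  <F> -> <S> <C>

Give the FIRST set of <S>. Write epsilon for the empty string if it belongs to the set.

{epsilon, p, v}

FIRST(<S>) = {epsilon, p, v}  (via <C> <S>, <F>)
FIRST(<C>) = {p, v}  (via <F>)
FIRST(<F>) = {p, v}  (via <S> <C>)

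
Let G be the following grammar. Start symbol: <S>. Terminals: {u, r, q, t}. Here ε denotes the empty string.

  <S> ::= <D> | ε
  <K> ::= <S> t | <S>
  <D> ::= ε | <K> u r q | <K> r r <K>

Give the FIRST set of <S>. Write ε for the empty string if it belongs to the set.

FIRST(<S>): from <S>::=<D> we get {ε, r, t, u}; from <S>::=ε we get {ε}. So FIRST(<S>) = {ε, r, t, u}.
FIRST(<K>): from <K>::=<S> t we get {r, t, u}; from <K>::=<S> we get {ε, r, t, u}. So FIRST(<K>) = {ε, r, t, u}.
FIRST(<D>): from <D>::=ε we get {ε}; from <D>::=<K> u r q we get {r, t, u}; from <D>::=<K> r r <K> we get {r, t, u}. So FIRST(<D>) = {ε, r, t, u}.

{ε, r, t, u}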